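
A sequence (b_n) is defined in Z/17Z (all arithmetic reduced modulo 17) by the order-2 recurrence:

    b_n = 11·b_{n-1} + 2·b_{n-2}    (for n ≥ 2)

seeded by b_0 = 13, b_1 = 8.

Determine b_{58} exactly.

10

b_2 = 11·8 + 2·13 = 12
b_3 = 11·12 + 2·8 = 12
b_4 = 11·12 + 2·12 = 3
b_5 = 11·3 + 2·12 = 6
b_6 = 11·6 + 2·3 = 4
b_7 = 11·4 + 2·6 = 5
b_8 = 11·5 + 2·4 = 12
b_9 = 11·12 + 2·5 = 6
b_10 = 11·6 + 2·12 = 5
b_11 = 11·5 + 2·6 = 16
b_12 = 11·16 + 2·5 = 16
b_13 = 11·16 + 2·16 = 4
b_14 = 11·4 + 2·16 = 8
b_15 = 11·8 + 2·4 = 11
b_16 = 11·11 + 2·8 = 1
b_17 = 11·1 + 2·11 = 16
b_18 = 11·16 + 2·1 = 8
b_19 = 11·8 + 2·16 = 1
b_20 = 11·1 + 2·8 = 10
b_21 = 11·10 + 2·1 = 10
b_22 = 11·10 + 2·10 = 11
b_23 = 11·11 + 2·10 = 5
b_24 = 11·5 + 2·11 = 9
b_25 = 11·9 + 2·5 = 7
b_26 = 11·7 + 2·9 = 10
b_27 = 11·10 + 2·7 = 5
b_28 = 11·5 + 2·10 = 7
b_29 = 11·7 + 2·5 = 2
b_30 = 11·2 + 2·7 = 2
b_31 = 11·2 + 2·2 = 9
b_32 = 11·9 + 2·2 = 1
b_33 = 11·1 + 2·9 = 12
b_34 = 11·12 + 2·1 = 15
b_35 = 11·15 + 2·12 = 2
b_36 = 11·2 + 2·15 = 1
b_37 = 11·1 + 2·2 = 15
b_38 = 11·15 + 2·1 = 14
b_39 = 11·14 + 2·15 = 14
b_40 = 11·14 + 2·14 = 12
b_41 = 11·12 + 2·14 = 7
b_42 = 11·7 + 2·12 = 16
b_43 = 11·16 + 2·7 = 3
b_44 = 11·3 + 2·16 = 14
b_45 = 11·14 + 2·3 = 7
b_46 = 11·7 + 2·14 = 3
b_47 = 11·3 + 2·7 = 13
b_48 = 11·13 + 2·3 = 13
b_49 = 11·13 + 2·13 = 16
b_50 = 11·16 + 2·13 = 15
b_51 = 11·15 + 2·16 = 10
b_52 = 11·10 + 2·15 = 4
b_53 = 11·4 + 2·10 = 13
b_54 = 11·13 + 2·4 = 15
b_55 = 11·15 + 2·13 = 4
b_56 = 11·4 + 2·15 = 6
b_57 = 11·6 + 2·4 = 6
b_58 = 11·6 + 2·6 = 10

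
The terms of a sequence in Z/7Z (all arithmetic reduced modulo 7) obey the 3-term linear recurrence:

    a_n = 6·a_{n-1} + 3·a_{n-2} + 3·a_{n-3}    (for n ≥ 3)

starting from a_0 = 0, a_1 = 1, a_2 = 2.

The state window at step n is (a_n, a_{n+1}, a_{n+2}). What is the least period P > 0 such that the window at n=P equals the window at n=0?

n=0: window = (0, 1, 2)
n=1: window = (1, 2, 1)
n=2: window = (2, 1, 1)
n=3: window = (1, 1, 1)
n=4: window = (1, 1, 5)
n=5: window = (1, 5, 1)
n=6: window = (5, 1, 3)
n=7: window = (1, 3, 1)
n=8: window = (3, 1, 4)
n=9: window = (1, 4, 1)
n=10: window = (4, 1, 0)
n=11: window = (1, 0, 1)
n=12: window = (0, 1, 2)
window at n=12 equals window at n=0 → period = 12

12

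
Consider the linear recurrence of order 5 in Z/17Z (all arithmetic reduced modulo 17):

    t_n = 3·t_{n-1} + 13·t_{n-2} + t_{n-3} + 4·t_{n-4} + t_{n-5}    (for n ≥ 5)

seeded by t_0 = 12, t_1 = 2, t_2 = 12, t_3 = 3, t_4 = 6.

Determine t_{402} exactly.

12

t_5 = 3·6 + 13·3 + 1·12 + 4·2 + 1·12 = 4
t_6 = 3·4 + 13·6 + 1·3 + 4·12 + 1·2 = 7
t_7 = 3·7 + 13·4 + 1·6 + 4·3 + 1·12 = 1
t_8 = 3·1 + 13·7 + 1·4 + 4·6 + 1·3 = 6
t_9 = 3·6 + 13·1 + 1·7 + 4·4 + 1·6 = 9
t_10 = 3·9 + 13·6 + 1·1 + 4·7 + 1·4 = 2
Continuing the recurrence:
  t_11 = 4;  t_12 = 4;  t_13 = 6;  t_14 = 6;  t_15 = 16;  t_16 = 16
  t_17 = 1;  t_18 = 2;  t_19 = 3;  t_20 = 14;  t_21 = 1;  t_22 = 10
  t_23 = 3;  t_24 = 12;  t_25 = 1;  t_26 = 16;  t_27 = 10;  t_28 = 1
  t_29 = 12;  t_30 = 5;  t_31 = 7;  t_32 = 10;  t_33 = 5;  t_34 = 14
  t_35 = 14;  t_36 = 4;  t_37 = 0;  t_38 = 8;  t_39 = 13;  t_40 = 3
  t_41 = 3;  t_42 = 8;  t_43 = 7;  t_44 = 0;  t_45 = 12;  t_46 = 10
  t_47 = 1;  t_48 = 16;  t_49 = 0;  t_50 = 6;  t_51 = 14;  t_52 = 15
  t_53 = 11;  t_54 = 11;  t_55 = 15;  t_56 = 1;  t_57 = 13;  t_58 = 3
  t_59 = 12;  t_60 = 5;  t_61 = 6;  t_62 = 1;  t_63 = 1;  t_64 = 3
  t_65 = 1;  t_66 = 2;  t_67 = 10;  t_68 = 2;  t_69 = 9;  t_70 = 4
  t_71 = 3;  t_72 = 3;  t_73 = 5;  t_74 = 14;  t_75 = 7;  t_76 = 2
  t_77 = 15;  t_78 = 3;  t_79 = 10;  t_80 = 14;  t_81 = 16;  t_82 = 12
  t_83 = 12;  t_84 = 2;  t_85 = 14;  t_86 = 8;  t_87 = 13;  t_88 = 7
  t_89 = 1;  t_90 = 0;  t_91 = 12;  t_92 = 10;  t_93 = 10;  t_94 = 3
  t_95 = 10;  t_96 = 12;  t_97 = 15;  t_98 = 12;  t_99 = 14;  t_100 = 16
  t_101 = 8;  t_102 = 3;  t_103 = 10;  t_104 = 2;  t_105 = 0;  t_106 = 5
  t_107 = 9;  t_108 = 8;  t_109 = 12;  t_110 = 16;  t_111 = 15;  t_112 = 0
  t_113 = 12;  t_114 = 8;  t_115 = 1;  t_116 = 15;  t_117 = 12;  t_118 = 4
  t_119 = 8;  t_120 = 13;  t_121 = 6;  t_122 = 2;  t_123 = 14;  t_124 = 15
  t_125 = 11;  t_126 = 1;  t_127 = 15;  t_128 = 7;  t_129 = 4;  t_130 = 14
  t_131 = 9;  t_132 = 1;  t_133 = 4;  t_134 = 9;  t_135 = 11;  t_136 = 14
  t_137 = 7;  t_138 = 16;  t_139 = 2;  t_140 = 16;  t_141 = 13;  t_142 = 14
  t_143 = 13;  t_144 = 11;  t_145 = 12;  t_146 = 6;  t_147 = 13;  t_148 = 16
  t_149 = 10;  t_150 = 15;  t_151 = 11;  t_152 = 9;  t_153 = 3;  t_154 = 3
  t_155 = 14;  t_156 = 12;  t_157 = 4;  t_158 = 10;  t_159 = 0;  t_160 = 9
  t_161 = 14;  t_162 = 16;  t_163 = 11;  t_164 = 2;  t_165 = 9;  t_166 = 6
  t_167 = 10;  t_168 = 0;  t_169 = 4;  t_170 = 4;  t_171 = 8;  t_172 = 5
  t_173 = 3;  t_174 = 0;  t_175 = 12;  t_176 = 16;  t_177 = 0;  t_178 = 2
  t_179 = 2;  t_180 = 6;  t_181 = 11;  t_182 = 2;  t_183 = 12;  t_184 = 14
  t_185 = 12;  t_186 = 11;  t_187 = 15;  t_188 = 13;  t_189 = 1;  t_190 = 5
  t_191 = 10;  t_192 = 10;  t_193 = 12;  t_194 = 10;  t_195 = 3;  t_196 = 14
  t_197 = 13;  t_198 = 4;  t_199 = 13;  t_200 = 10;  t_201 = 14;  t_202 = 10
  t_203 = 6;  t_204 = 11;  t_205 = 0;  t_206 = 16;  t_207 = 8;  t_208 = 10
  t_209 = 8;  t_210 = 5;  t_211 = 7;  t_212 = 6;  t_213 = 3;  t_214 = 3
  t_215 = 2;  t_216 = 11;  t_217 = 12;  t_218 = 9;  t_219 = 1;  t_220 = 8
  t_221 = 3;  t_222 = 9;  t_223 = 2;  t_224 = 6;  t_225 = 5;  t_226 = 15
  t_227 = 14;  t_228 = 13;  t_229 = 7;  t_230 = 14;  t_231 = 13;  t_232 = 5
  t_233 = 1;  t_234 = 8;  t_235 = 6;  t_236 = 3;  t_237 = 2;  t_238 = 16
  t_239 = 7;  t_240 = 11;  t_241 = 15;  t_242 = 6;  t_243 = 13;  t_244 = 13
  t_245 = 13;  t_246 = 5;  t_247 = 0;  t_248 = 7;  t_249 = 6;  t_250 = 6
  t_251 = 6;  t_252 = 11;  t_253 = 12;  t_254 = 11;  t_255 = 9;  t_256 = 11
  t_257 = 16;  t_258 = 1;  t_259 = 14;  t_260 = 5;  t_261 = 1;  t_262 = 0
  t_263 = 7;  t_264 = 5;  t_265 = 13;  t_266 = 10;  t_267 = 11;  t_268 = 16
  t_269 = 3;  t_270 = 9;  t_271 = 0;  t_272 = 8;  t_273 = 10;  t_274 = 3
  t_275 = 3;  t_276 = 5;  t_277 = 3;  t_278 = 14;  t_279 = 16;  t_280 = 1
  t_281 = 4;  t_282 = 15;  t_283 = 6;  t_284 = 16;  t_285 = 5;  t_286 = 4
  t_287 = 13;  t_288 = 13;  t_289 = 10;  t_290 = 12;  t_291 = 14;  t_292 = 1
  t_293 = 12;  t_294 = 2;  t_295 = 10;  t_296 = 1;  t_297 = 14;  t_298 = 0
  t_299 = 4;  t_300 = 6;  t_301 = 8;  t_302 = 1;  t_303 = 10;  t_304 = 11
  t_305 = 15;  t_306 = 6;  t_307 = 10;  t_308 = 7;  t_309 = 7;  t_310 = 8
  t_311 = 15;  t_312 = 7;  t_313 = 4;  t_314 = 4;  t_315 = 3;  t_316 = 6
  t_317 = 16;  t_318 = 13;  t_319 = 14;  t_320 = 16;  t_321 = 7;  t_322 = 5
  t_323 = 4;  t_324 = 9;  t_325 = 9;  t_326 = 5;  t_327 = 9;  t_328 = 5
  t_329 = 12;  t_330 = 3;  t_331 = 7;  t_332 = 16;  t_333 = 8;  t_334 = 8
  t_335 = 5;  t_336 = 11;  t_337 = 1;  t_338 = 4;  t_339 = 13;  t_340 = 5
  t_341 = 16;  t_342 = 7;  t_343 = 1;  t_344 = 7;  t_345 = 8;  t_346 = 7
  t_347 = 7;  t_348 = 13;  t_349 = 6;  t_350 = 9;  t_351 = 0;  t_352 = 12
  t_353 = 14;  t_354 = 2;  t_355 = 5;  t_356 = 1;  t_357 = 2;  t_358 = 12
  t_359 = 0;  t_360 = 14;  t_361 = 12;  t_362 = 13;  t_363 = 0;  t_364 = 16
  t_365 = 4;  t_366 = 12;  t_367 = 15;  t_368 = 14;  t_369 = 9;  t_370 = 4
  t_371 = 11;  t_372 = 12;  t_373 = 12;  t_374 = 7;  t_375 = 16;  t_376 = 6
  t_377 = 4;  t_378 = 10;  t_379 = 6;  t_380 = 5;  t_381 = 6;  t_382 = 14
  t_383 = 6;  t_384 = 11;  t_385 = 1;  t_386 = 10;  t_387 = 7;  t_388 = 15
  t_389 = 8;  t_390 = 12;  t_391 = 6;  t_392 = 11;  t_393 = 0;  t_394 = 1
  t_395 = 16;  t_396 = 9;  t_397 = 9;  t_398 = 11;  t_399 = 3;  t_400 = 9
t_401 = 3·9 + 13·3 + 1·11 + 4·9 + 1·9 = 3
t_402 = 3·3 + 13·9 + 1·3 + 4·11 + 1·9 = 12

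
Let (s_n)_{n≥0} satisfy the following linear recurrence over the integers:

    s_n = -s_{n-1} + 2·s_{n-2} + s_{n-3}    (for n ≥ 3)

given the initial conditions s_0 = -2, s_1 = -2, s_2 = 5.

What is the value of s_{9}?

-375

s_3 = -1·5 + 2·-2 + 1·-2 = -11
s_4 = -1·-11 + 2·5 + 1·-2 = 19
s_5 = -1·19 + 2·-11 + 1·5 = -36
s_6 = -1·-36 + 2·19 + 1·-11 = 63
s_7 = -1·63 + 2·-36 + 1·19 = -116
s_8 = -1·-116 + 2·63 + 1·-36 = 206
s_9 = -1·206 + 2·-116 + 1·63 = -375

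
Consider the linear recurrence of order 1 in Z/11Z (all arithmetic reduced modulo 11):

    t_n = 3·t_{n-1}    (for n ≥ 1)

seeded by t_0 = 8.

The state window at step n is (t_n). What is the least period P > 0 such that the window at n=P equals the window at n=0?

5

n=0: window = (8)
n=1: window = (2)
n=2: window = (6)
n=3: window = (7)
n=4: window = (10)
n=5: window = (8)
window at n=5 equals window at n=0 → period = 5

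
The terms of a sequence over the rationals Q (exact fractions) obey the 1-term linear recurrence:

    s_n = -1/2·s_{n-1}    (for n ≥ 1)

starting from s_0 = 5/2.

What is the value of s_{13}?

s_1 = -1/2·5/2 = -5/4
s_2 = -1/2·-5/4 = 5/8
s_3 = -1/2·5/8 = -5/16
s_4 = -1/2·-5/16 = 5/32
s_5 = -1/2·5/32 = -5/64
s_6 = -1/2·-5/64 = 5/128
s_7 = -1/2·5/128 = -5/256
s_8 = -1/2·-5/256 = 5/512
s_9 = -1/2·5/512 = -5/1024
s_10 = -1/2·-5/1024 = 5/2048
s_11 = -1/2·5/2048 = -5/4096
s_12 = -1/2·-5/4096 = 5/8192
s_13 = -1/2·5/8192 = -5/16384

-5/16384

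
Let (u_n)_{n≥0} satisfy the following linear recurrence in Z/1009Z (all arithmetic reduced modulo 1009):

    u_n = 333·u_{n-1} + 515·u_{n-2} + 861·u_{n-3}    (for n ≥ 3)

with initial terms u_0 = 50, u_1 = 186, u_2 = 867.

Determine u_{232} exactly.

u_3 = 333·867 + 515·186 + 861·50 = 744
u_4 = 333·744 + 515·867 + 861·186 = 789
u_5 = 333·789 + 515·744 + 861·867 = 973
u_6 = 333·973 + 515·789 + 861·744 = 706
u_7 = 333·706 + 515·973 + 861·789 = 904
u_8 = 333·904 + 515·706 + 861·973 = 983
Continuing the recurrence:
  u_9 = 273;  u_10 = 231;  u_11 = 395;  u_12 = 224;  u_13 = 660;  u_14 = 214
  u_15 = 644;  u_16 = 966;  u_17 = 122;  u_18 = 862;  u_19 = 63;  u_20 = 875
  u_21 = 498;  u_22 = 726;  u_23 = 443;  u_24 = 718;  u_25 = 587;  u_26 = 222
  u_27 = 564;  u_28 = 349;  u_29 = 491;  u_30 = 453;  u_31 = 930;  u_32 = 123
  u_33 = 833;  u_34 = 285;  u_35 = 187;  u_36 = 1006;  u_37 = 658;  u_38 = 201
  u_39 = 629;  u_40 = 671;  u_41 = 13;  u_42 = 516;  u_43 = 513;  u_44 = 775
  u_45 = 933;  u_46 = 238;  u_47 = 80;  u_48 = 27;  u_49 = 841;  u_50 = 607
  u_51 = 625;  u_52 = 734;  u_53 = 213;  u_54 = 262;  u_55 = 526;  u_56 = 80
  u_57 = 450;  u_58 = 194;  u_59 = 983;  u_60 = 436;  u_61 = 168;  u_62 = 803
  u_63 = 817;  u_64 = 856;  u_65 = 730;  u_66 = 1001;  u_67 = 402;  u_68 = 517
  u_69 = 991;  u_70 = 983;  u_71 = 402;  u_72 = 42;  u_73 = 866;  u_74 = 280
  u_75 = 262;  u_76 = 360;  u_77 = 471;  u_78 = 767;  u_79 = 736;  u_80 = 300
  u_81 = 166;  u_82 = 959;  u_83 = 224;  u_84 = 58;  u_85 = 814;  u_86 = 395
  u_87 = 328;  u_88 = 467;  u_89 = 604;  u_90 = 592;  u_91 = 165;  u_92 = 21
  u_93 = 316;  u_94 = 813;  u_95 = 527;  u_96 = 540;  u_97 = 958;  u_98 = 492
  u_99 = 138;  u_100 = 146;  u_101 = 458;  u_102 = 435;  u_103 = 922;  u_104 = 136
  u_105 = 679;  u_106 = 269;  u_107 = 399;  u_108 = 389;  u_109 = 582;  u_110 = 101
  u_111 = 334;  u_112 = 417;  u_113 = 286;  u_114 = 239;  u_115 = 694;  u_116 = 78
  u_117 = 916;  u_118 = 326;  u_119 = 687;  u_120 = 771;  u_121 = 287;  u_122 = 477
  u_123 = 828;  u_124 = 637;  u_125 = 887;  u_126 = 418;  u_127 = 250;  u_128 = 759
  u_129 = 789;  u_130 = 123;  u_131 = 983;  u_132 = 473;  u_133 = 799;  u_134 = 938
  u_135 = 3;  u_136 = 559;  u_137 = 436;  u_138 = 777;  u_139 = 985;  u_140 = 719
  u_141 = 72;  u_142 = 267;  u_143 = 408;  u_144 = 373;  u_145 = 185;  u_146 = 597
  u_147 = 748;  u_148 = 443;  u_149 = 423;  u_150 = 1005;  u_151 = 608;  u_152 = 576
  u_153 = 11;  u_154 = 447;  u_155 = 656;  u_156 = 38;  u_157 = 809;  u_158 = 169
  u_159 = 121;  u_160 = 533;  u_161 = 884;  u_162 = 45;  u_163 = 878;  u_164 = 70
  u_165 = 644;  u_166 = 487;  u_167 = 160;  u_168 = 919;  u_169 = 534;  u_170 = 838
  u_171 = 326;  u_172 = 992;  u_173 = 872;  u_174 = 294;  u_175 = 602;  u_176 = 840
  u_177 = 369;  u_178 = 223;  u_179 = 732;  u_180 = 280;  u_181 = 319;  u_182 = 831
  u_183 = 4;  u_184 = 683;  u_185 = 566;  u_186 = 825;  u_187 = 991;  u_188 = 125
  u_189 = 56;  u_190 = 931;  u_191 = 510;  u_192 = 292;  u_193 = 118;  u_194 = 177
  u_195 = 820;  u_196 = 664;  u_197 = 717;  u_198 = 266;  u_199 = 357;  u_200 = 423
  u_201 = 808;  u_202 = 203;  u_203 = 362;  u_204 = 571;  u_205 = 442;  u_206 = 219
  u_207 = 123;  u_208 = 545;  u_209 = 528;  u_210 = 389;  u_211 = 944;  u_212 = 655
  u_213 = 943;  u_214 = 69;  u_215 = 10;  u_216 = 201;  u_217 = 322;  u_218 = 398
  u_219 = 222;  u_220 = 179;  u_221 = 7;  u_222 = 111;  u_223 = 959;  u_224 = 128
  u_225 = 446;  u_226 = 867;  u_227 = 2;  u_228 = 770;  u_229 = 981;  u_230 = 483
u_231 = 333·483 + 515·981 + 861·770 = 171
u_232 = 333·171 + 515·483 + 861·981 = 69

69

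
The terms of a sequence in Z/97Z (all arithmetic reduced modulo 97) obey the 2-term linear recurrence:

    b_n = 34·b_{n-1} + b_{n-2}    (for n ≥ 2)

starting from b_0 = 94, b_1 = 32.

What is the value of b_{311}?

b_2 = 34·32 + 1·94 = 18
b_3 = 34·18 + 1·32 = 62
b_4 = 34·62 + 1·18 = 89
b_5 = 34·89 + 1·62 = 81
b_6 = 34·81 + 1·89 = 30
b_7 = 34·30 + 1·81 = 34
b_8 = 34·34 + 1·30 = 22
b_9 = 34·22 + 1·34 = 6
b_10 = 34·6 + 1·22 = 32
b_11 = 34·32 + 1·6 = 27
b_12 = 34·27 + 1·32 = 77
b_13 = 34·77 + 1·27 = 26
b_14 = 34·26 + 1·77 = 88
b_15 = 34·88 + 1·26 = 11
b_16 = 34·11 + 1·88 = 74
b_17 = 34·74 + 1·11 = 5
b_18 = 34·5 + 1·74 = 50
b_19 = 34·50 + 1·5 = 56
b_20 = 34·56 + 1·50 = 14
b_21 = 34·14 + 1·56 = 47
b_22 = 34·47 + 1·14 = 60
b_23 = 34·60 + 1·47 = 50
b_24 = 34·50 + 1·60 = 14
b_25 = 34·14 + 1·50 = 41
b_26 = 34·41 + 1·14 = 50
b_27 = 34·50 + 1·41 = 92
b_28 = 34·92 + 1·50 = 74
b_29 = 34·74 + 1·92 = 86
b_30 = 34·86 + 1·74 = 88
b_31 = 34·88 + 1·86 = 71
b_32 = 34·71 + 1·88 = 77
b_33 = 34·77 + 1·71 = 70
b_34 = 34·70 + 1·77 = 32
b_35 = 34·32 + 1·70 = 91
b_36 = 34·91 + 1·32 = 22
b_37 = 34·22 + 1·91 = 63
b_38 = 34·63 + 1·22 = 30
b_39 = 34·30 + 1·63 = 16
b_40 = 34·16 + 1·30 = 89
b_41 = 34·89 + 1·16 = 35
b_42 = 34·35 + 1·89 = 18
b_43 = 34·18 + 1·35 = 65
b_44 = 34·65 + 1·18 = 94
b_45 = 34·94 + 1·65 = 60
b_46 = 34·60 + 1·94 = 0
b_47 = 34·0 + 1·60 = 60
b_48 = 34·60 + 1·0 = 3
b_49 = 34·3 + 1·60 = 65
b_50 = 34·65 + 1·3 = 79
b_51 = 34·79 + 1·65 = 35
b_52 = 34·35 + 1·79 = 8
b_53 = 34·8 + 1·35 = 16
b_54 = 34·16 + 1·8 = 67
b_55 = 34·67 + 1·16 = 63
b_56 = 34·63 + 1·67 = 75
b_57 = 34·75 + 1·63 = 91
b_58 = 34·91 + 1·75 = 65
b_59 = 34·65 + 1·91 = 70
b_60 = 34·70 + 1·65 = 20
b_61 = 34·20 + 1·70 = 71
b_62 = 34·71 + 1·20 = 9
b_63 = 34·9 + 1·71 = 86
b_64 = 34·86 + 1·9 = 23
b_65 = 34·23 + 1·86 = 92
b_66 = 34·92 + 1·23 = 47
b_67 = 34·47 + 1·92 = 41
b_68 = 34·41 + 1·47 = 83
b_69 = 34·83 + 1·41 = 50
b_70 = 34·50 + 1·83 = 37
b_71 = 34·37 + 1·50 = 47
b_72 = 34·47 + 1·37 = 83
b_73 = 34·83 + 1·47 = 56
b_74 = 34·56 + 1·83 = 47
b_75 = 34·47 + 1·56 = 5
b_76 = 34·5 + 1·47 = 23
b_77 = 34·23 + 1·5 = 11
b_78 = 34·11 + 1·23 = 9
b_79 = 34·9 + 1·11 = 26
b_80 = 34·26 + 1·9 = 20
b_81 = 34·20 + 1·26 = 27
b_82 = 34·27 + 1·20 = 65
b_83 = 34·65 + 1·27 = 6
b_84 = 34·6 + 1·65 = 75
b_85 = 34·75 + 1·6 = 34
b_86 = 34·34 + 1·75 = 67
b_87 = 34·67 + 1·34 = 81
b_88 = 34·81 + 1·67 = 8
b_89 = 34·8 + 1·81 = 62
b_90 = 34·62 + 1·8 = 79
b_91 = 34·79 + 1·62 = 32
b_92 = 34·32 + 1·79 = 3
b_93 = 34·3 + 1·32 = 37
b_94 = 34·37 + 1·3 = 0
b_95 = 34·0 + 1·37 = 37
b_96 = 34·37 + 1·0 = 94
b_97 = 34·94 + 1·37 = 32
(b_96, b_97) = (94, 32) = (b_0, b_1), so the sequence has period 96.
311 ≡ 23 (mod 96), hence b_311 = b_23 = 50.

50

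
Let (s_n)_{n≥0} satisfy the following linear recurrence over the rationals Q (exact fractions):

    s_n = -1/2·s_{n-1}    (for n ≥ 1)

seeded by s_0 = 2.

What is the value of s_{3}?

-1/4

s_1 = -1/2·2 = -1
s_2 = -1/2·-1 = 1/2
s_3 = -1/2·1/2 = -1/4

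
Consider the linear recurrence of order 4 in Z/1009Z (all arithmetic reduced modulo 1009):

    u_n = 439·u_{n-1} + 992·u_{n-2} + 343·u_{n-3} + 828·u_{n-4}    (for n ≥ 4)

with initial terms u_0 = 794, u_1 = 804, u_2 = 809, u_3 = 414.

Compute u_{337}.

u_4 = 439·414 + 992·809 + 343·804 + 828·794 = 378
u_5 = 439·378 + 992·414 + 343·809 + 828·804 = 275
u_6 = 439·275 + 992·378 + 343·414 + 828·809 = 900
u_7 = 439·900 + 992·275 + 343·378 + 828·414 = 176
u_8 = 439·176 + 992·900 + 343·275 + 828·378 = 88
u_9 = 439·88 + 992·176 + 343·900 + 828·275 = 946
Continuing the recurrence:
  u_10 = 494;  u_11 = 339;  u_12 = 977;  u_13 = 603;  u_14 = 523;  u_15 = 706
  u_16 = 83;  u_17 = 844;  u_18 = 1001;  u_19 = 876;  u_20 = 292;  u_21 = 166
  u_22 = 532;  u_23 = 796;  u_24 = 417;  u_25 = 90;  u_26 = 294;  u_27 = 366
  u_28 = 79;  u_29 = 3;  u_30 = 659;  u_31 = 878;  u_32 = 756;  u_33 = 619
  u_34 = 840;  u_35 = 541;  u_36 = 36;  u_37 = 59;  u_38 = 290;  u_39 = 374
  u_40 = 438;  u_41 = 267;  u_42 = 912;  u_43 = 103;  u_44 = 647;  u_45 = 902
  u_46 = 968;  u_47 = 433;  u_48 = 652;  u_49 = 642;  u_50 = 896;  u_51 = 995
  u_52 = 96;  u_53 = 429;  u_54 = 550;  u_55 = 216;  u_56 = 328;  u_57 = 80
  u_58 = 46;  u_59 = 423;  u_60 = 628;  u_61 = 396;  u_62 = 258;  u_63 = 184
  u_64 = 677;  u_65 = 121;  u_66 = 511;  u_67 = 426;  u_68 = 429;  u_69 = 482
  u_70 = 637;  u_71 = 448;  u_72 = 81;  u_73 = 779;  u_74 = 596;  u_75 = 359
  u_76 = 441;  u_77 = 693;  u_78 = 210;  u_79 = 208;  u_80 = 433;  u_81 = 969
  u_82 = 341;  u_83 = 928;  u_84 = 748;  u_85 = 911;  u_86 = 54;  u_87 = 960
  u_88 = 279;  u_89 = 152;  u_90 = 89;  u_91 = 802;  u_92 = 61;  u_93 = 16
  u_94 = 606;  u_95 = 263;  u_96 = 720;  u_97 = 972;  u_98 = 472;  u_99 = 567
  u_100 = 5;  u_101 = 718;  u_102 = 386;  u_103 = 841;  u_104 = 588;  u_105 = 79
  u_106 = 113;  u_107 = 863;  u_108 = 959;  u_109 = 956;  u_110 = 889;  u_111 = 884
  u_112 = 594;  u_113 = 263;  u_114 = 457;  u_115 = 757;  u_116 = 513;  u_117 = 624
  u_118 = 207;  u_119 = 145;  u_120 = 704;  u_121 = 290;  u_122 = 476;  u_123 = 526
  u_124 = 131;  u_125 = 932;  u_126 = 719;  u_127 = 301;  u_128 = 173;  u_129 = 432
  u_130 = 389;  u_131 = 791;  u_132 = 422;  u_133 = 21;  u_134 = 140;  u_135 = 120
  u_136 = 292;  u_137 = 855;  u_138 = 763;  u_139 = 303;  u_140 = 246;  u_141 = 934
  u_142 = 358;  u_143 = 298;  u_144 = 1008;  u_145 = 703;  u_146 = 972;  u_147 = 263
  u_148 = 210;  u_149 = 253;  u_150 = 585;  u_151 = 475;  u_152 = 144;  u_153 = 131
  u_154 = 102;  u_155 = 923;  u_156 = 570;  u_157 = 627;  u_158 = 668;  u_159 = 268
  u_160 = 243;  u_161 = 823;  u_162 = 257;  u_163 = 485;  u_164 = 874;  u_165 = 830
  u_166 = 165;  u_167 = 919;  u_168 = 434;  u_169 = 548;  u_170 = 929;  u_171 = 645
  u_172 = 415;  u_173 = 196;  u_174 = 905;  u_175 = 828;  u_176 = 187;  u_177 = 905
  u_178 = 734;  u_179 = 143;  u_180 = 960;  u_181 = 448;  u_182 = 692;  u_183 = 223
  u_184 = 452;  u_185 = 782;  u_186 = 295;  u_187 = 832;  u_188 = 778;  u_189 = 485
  u_190 = 827;  u_191 = 876;  u_192 = 514;  u_193 = 3;  u_194 = 82;  u_195 = 216
  u_196 = 416;  u_197 = 699;  u_198 = 840;  u_199 = 365;  u_200 = 653;  u_201 = 121
  u_202 = 38;  u_203 = 0;  u_204 = 357;  u_205 = 542;  u_206 = 993;  u_207 = 268
  u_208 = 80;  u_209 = 631;  u_210 = 166;  u_211 = 719;  u_212 = 182;  u_213 = 312
  u_214 = 322;  u_215 = 738;  u_216 = 81;  u_217 = 303;  u_218 = 585;  u_219 = 573
  u_220 = 927;  u_221 = 182;  u_222 = 416;  u_223 = 268;  u_224 = 174;  u_225 = 965
  u_226 = 408;  u_227 = 333;  u_228 = 846;  u_229 = 60;  u_230 = 870;  u_231 = 370
  u_232 = 968;  u_233 = 921;  u_234 = 117;  u_235 = 78;  u_236 = 409;  u_237 = 196
  u_238 = 921;  u_239 = 458;  u_240 = 11;  u_241 = 1004;  u_242 = 119;  u_243 = 444
  u_244 = 504;  u_245 = 153;  u_246 = 669;  u_247 = 178;  u_248 = 781;  u_249 = 783
  u_250 = 13;  u_251 = 27;  u_252 = 607;  u_253 = 607;  u_254 = 722;  u_255 = 408
  u_256 = 814;  u_257 = 842;  u_258 = 813;  u_259 = 60;  u_260 = 623;  u_261 = 379
  u_262 = 965;  u_263 = 495;  u_264 = 190;  u_265 = 385;  u_266 = 474;  u_267 = 541
  u_268 = 190;  u_269 = 625;  u_270 = 611;  u_271 = 855;  u_272 = 83;  u_273 = 297
  u_274 = 874;  u_275 = 101;  u_276 = 294;  u_277 = 44;  u_278 = 748;  u_279 = 531
  u_280 = 651;  u_281 = 682;  u_282 = 88;  u_283 = 852;  u_284 = 271;  u_285 = 128
  u_286 = 977;  u_287 = 210;  u_288 = 813;  u_289 = 349;  u_290 = 277;  u_291 = 342
  u_292 = 939;  u_293 = 343;  u_294 = 992;  u_295 = 685;  u_296 = 480;  u_297 = 1000
  u_298 = 914;  u_299 = 112;  u_300 = 167;  u_301 = 93;  u_302 = 771;  u_303 = 567
  u_304 = 363;  u_305 = 801;  u_306 = 834;  u_307 = 52;  u_308 = 755;  u_309 = 439
  u_310 = 354;  u_311 = 959;  u_312 = 80;  u_313 = 240;  u_314 = 578;  u_315 = 605
  u_316 = 729;  u_317 = 420;  u_318 = 436;  u_319 = 917;  u_320 = 635;  u_321 = 707
  u_322 = 423;  u_323 = 499;  u_324 = 412;  u_325 = 824;  u_326 = 321;  u_327 = 324
  u_328 = 770;  u_329 = 871;  u_330 = 548;  u_331 = 388;  u_332 = 546;  u_333 = 62
  u_334 = 373;  u_335 = 250
u_336 = 439·250 + 992·373 + 343·62 + 828·546 = 624
u_337 = 439·624 + 992·250 + 343·373 + 828·62 = 965

965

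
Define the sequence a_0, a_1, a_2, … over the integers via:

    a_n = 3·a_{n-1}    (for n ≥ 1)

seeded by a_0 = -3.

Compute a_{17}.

a_1 = 3·-3 = -9
a_2 = 3·-9 = -27
a_3 = 3·-27 = -81
a_4 = 3·-81 = -243
a_5 = 3·-243 = -729
a_6 = 3·-729 = -2187
a_7 = 3·-2187 = -6561
a_8 = 3·-6561 = -19683
a_9 = 3·-19683 = -59049
a_10 = 3·-59049 = -177147
a_11 = 3·-177147 = -531441
a_12 = 3·-531441 = -1594323
a_13 = 3·-1594323 = -4782969
a_14 = 3·-4782969 = -14348907
a_15 = 3·-14348907 = -43046721
a_16 = 3·-43046721 = -129140163
a_17 = 3·-129140163 = -387420489

-387420489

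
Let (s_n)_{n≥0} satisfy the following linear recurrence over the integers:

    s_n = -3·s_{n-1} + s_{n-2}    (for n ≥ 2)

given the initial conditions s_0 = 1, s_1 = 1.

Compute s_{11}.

98644

s_2 = -3·1 + 1·1 = -2
s_3 = -3·-2 + 1·1 = 7
s_4 = -3·7 + 1·-2 = -23
s_5 = -3·-23 + 1·7 = 76
s_6 = -3·76 + 1·-23 = -251
s_7 = -3·-251 + 1·76 = 829
s_8 = -3·829 + 1·-251 = -2738
s_9 = -3·-2738 + 1·829 = 9043
s_10 = -3·9043 + 1·-2738 = -29867
s_11 = -3·-29867 + 1·9043 = 98644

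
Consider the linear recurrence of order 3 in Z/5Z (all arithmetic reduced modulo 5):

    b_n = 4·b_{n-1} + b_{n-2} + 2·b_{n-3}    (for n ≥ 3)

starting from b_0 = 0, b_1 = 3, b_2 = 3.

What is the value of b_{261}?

2

b_3 = 4·3 + 1·3 + 2·0 = 0
b_4 = 4·0 + 1·3 + 2·3 = 4
b_5 = 4·4 + 1·0 + 2·3 = 2
b_6 = 4·2 + 1·4 + 2·0 = 2
b_7 = 4·2 + 1·2 + 2·4 = 3
b_8 = 4·3 + 1·2 + 2·2 = 3
b_9 = 4·3 + 1·3 + 2·2 = 4
b_10 = 4·4 + 1·3 + 2·3 = 0
b_11 = 4·0 + 1·4 + 2·3 = 0
b_12 = 4·0 + 1·0 + 2·4 = 3
b_13 = 4·3 + 1·0 + 2·0 = 2
b_14 = 4·2 + 1·3 + 2·0 = 1
b_15 = 4·1 + 1·2 + 2·3 = 2
b_16 = 4·2 + 1·1 + 2·2 = 3
b_17 = 4·3 + 1·2 + 2·1 = 1
b_18 = 4·1 + 1·3 + 2·2 = 1
b_19 = 4·1 + 1·1 + 2·3 = 1
b_20 = 4·1 + 1·1 + 2·1 = 2
b_21 = 4·2 + 1·1 + 2·1 = 1
b_22 = 4·1 + 1·2 + 2·1 = 3
b_23 = 4·3 + 1·1 + 2·2 = 2
b_24 = 4·2 + 1·3 + 2·1 = 3
b_25 = 4·3 + 1·2 + 2·3 = 0
b_26 = 4·0 + 1·3 + 2·2 = 2
b_27 = 4·2 + 1·0 + 2·3 = 4
b_28 = 4·4 + 1·2 + 2·0 = 3
b_29 = 4·3 + 1·4 + 2·2 = 0
b_30 = 4·0 + 1·3 + 2·4 = 1
b_31 = 4·1 + 1·0 + 2·3 = 0
b_32 = 4·0 + 1·1 + 2·0 = 1
b_33 = 4·1 + 1·0 + 2·1 = 1
b_34 = 4·1 + 1·1 + 2·0 = 0
b_35 = 4·0 + 1·1 + 2·1 = 3
b_36 = 4·3 + 1·0 + 2·1 = 4
b_37 = 4·4 + 1·3 + 2·0 = 4
b_38 = 4·4 + 1·4 + 2·3 = 1
b_39 = 4·1 + 1·4 + 2·4 = 1
b_40 = 4·1 + 1·1 + 2·4 = 3
b_41 = 4·3 + 1·1 + 2·1 = 0
b_42 = 4·0 + 1·3 + 2·1 = 0
b_43 = 4·0 + 1·0 + 2·3 = 1
b_44 = 4·1 + 1·0 + 2·0 = 4
b_45 = 4·4 + 1·1 + 2·0 = 2
b_46 = 4·2 + 1·4 + 2·1 = 4
b_47 = 4·4 + 1·2 + 2·4 = 1
b_48 = 4·1 + 1·4 + 2·2 = 2
b_49 = 4·2 + 1·1 + 2·4 = 2
b_50 = 4·2 + 1·2 + 2·1 = 2
b_51 = 4·2 + 1·2 + 2·2 = 4
b_52 = 4·4 + 1·2 + 2·2 = 2
b_53 = 4·2 + 1·4 + 2·2 = 1
b_54 = 4·1 + 1·2 + 2·4 = 4
b_55 = 4·4 + 1·1 + 2·2 = 1
b_56 = 4·1 + 1·4 + 2·1 = 0
b_57 = 4·0 + 1·1 + 2·4 = 4
b_58 = 4·4 + 1·0 + 2·1 = 3
b_59 = 4·3 + 1·4 + 2·0 = 1
b_60 = 4·1 + 1·3 + 2·4 = 0
b_61 = 4·0 + 1·1 + 2·3 = 2
b_62 = 4·2 + 1·0 + 2·1 = 0
b_63 = 4·0 + 1·2 + 2·0 = 2
b_64 = 4·2 + 1·0 + 2·2 = 2
b_65 = 4·2 + 1·2 + 2·0 = 0
b_66 = 4·0 + 1·2 + 2·2 = 1
b_67 = 4·1 + 1·0 + 2·2 = 3
b_68 = 4·3 + 1·1 + 2·0 = 3
b_69 = 4·3 + 1·3 + 2·1 = 2
b_70 = 4·2 + 1·3 + 2·3 = 2
b_71 = 4·2 + 1·2 + 2·3 = 1
b_72 = 4·1 + 1·2 + 2·2 = 0
b_73 = 4·0 + 1·1 + 2·2 = 0
b_74 = 4·0 + 1·0 + 2·1 = 2
b_75 = 4·2 + 1·0 + 2·0 = 3
b_76 = 4·3 + 1·2 + 2·0 = 4
b_77 = 4·4 + 1·3 + 2·2 = 3
b_78 = 4·3 + 1·4 + 2·3 = 2
b_79 = 4·2 + 1·3 + 2·4 = 4
b_80 = 4·4 + 1·2 + 2·3 = 4
b_81 = 4·4 + 1·4 + 2·2 = 4
b_82 = 4·4 + 1·4 + 2·4 = 3
b_83 = 4·3 + 1·4 + 2·4 = 4
b_84 = 4·4 + 1·3 + 2·4 = 2
b_85 = 4·2 + 1·4 + 2·3 = 3
b_86 = 4·3 + 1·2 + 2·4 = 2
b_87 = 4·2 + 1·3 + 2·2 = 0
b_88 = 4·0 + 1·2 + 2·3 = 3
b_89 = 4·3 + 1·0 + 2·2 = 1
b_90 = 4·1 + 1·3 + 2·0 = 2
b_91 = 4·2 + 1·1 + 2·3 = 0
b_92 = 4·0 + 1·2 + 2·1 = 4
b_93 = 4·4 + 1·0 + 2·2 = 0
b_94 = 4·0 + 1·4 + 2·0 = 4
b_95 = 4·4 + 1·0 + 2·4 = 4
b_96 = 4·4 + 1·4 + 2·0 = 0
b_97 = 4·0 + 1·4 + 2·4 = 2
b_98 = 4·2 + 1·0 + 2·4 = 1
b_99 = 4·1 + 1·2 + 2·0 = 1
b_100 = 4·1 + 1·1 + 2·2 = 4
b_101 = 4·4 + 1·1 + 2·1 = 4
b_102 = 4·4 + 1·4 + 2·1 = 2
b_103 = 4·2 + 1·4 + 2·4 = 0
b_104 = 4·0 + 1·2 + 2·4 = 0
b_105 = 4·0 + 1·0 + 2·2 = 4
b_106 = 4·4 + 1·0 + 2·0 = 1
b_107 = 4·1 + 1·4 + 2·0 = 3
b_108 = 4·3 + 1·1 + 2·4 = 1
b_109 = 4·1 + 1·3 + 2·1 = 4
b_110 = 4·4 + 1·1 + 2·3 = 3
b_111 = 4·3 + 1·4 + 2·1 = 3
b_112 = 4·3 + 1·3 + 2·4 = 3
b_113 = 4·3 + 1·3 + 2·3 = 1
b_114 = 4·1 + 1·3 + 2·3 = 3
b_115 = 4·3 + 1·1 + 2·3 = 4
b_116 = 4·4 + 1·3 + 2·1 = 1
b_117 = 4·1 + 1·4 + 2·3 = 4
b_118 = 4·4 + 1·1 + 2·4 = 0
b_119 = 4·0 + 1·4 + 2·1 = 1
b_120 = 4·1 + 1·0 + 2·4 = 2
b_121 = 4·2 + 1·1 + 2·0 = 4
b_122 = 4·4 + 1·2 + 2·1 = 0
b_123 = 4·0 + 1·4 + 2·2 = 3
b_124 = 4·3 + 1·0 + 2·4 = 0
b_125 = 4·0 + 1·3 + 2·0 = 3
b_126 = 4·3 + 1·0 + 2·3 = 3
(b_124, b_125, b_126) = (0, 3, 3) = (b_0, b_1, b_2), so the sequence has period 124.
261 ≡ 13 (mod 124), hence b_261 = b_13 = 2.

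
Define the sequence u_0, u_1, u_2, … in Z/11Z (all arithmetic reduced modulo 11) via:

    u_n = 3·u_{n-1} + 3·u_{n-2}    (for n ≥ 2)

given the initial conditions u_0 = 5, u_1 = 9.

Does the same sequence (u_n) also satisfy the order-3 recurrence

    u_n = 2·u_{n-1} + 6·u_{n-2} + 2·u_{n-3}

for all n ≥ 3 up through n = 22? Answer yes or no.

no

Terms u_0..u_22: 5, 9, 9, 10, 2, 3, 4, 10, 9, 2, 0, 6, 7, 6, 6, 3, 5, 2, 10, 3, 6, 5, 0
n=3: candidate gives 5, actual u_3 = 10 ✗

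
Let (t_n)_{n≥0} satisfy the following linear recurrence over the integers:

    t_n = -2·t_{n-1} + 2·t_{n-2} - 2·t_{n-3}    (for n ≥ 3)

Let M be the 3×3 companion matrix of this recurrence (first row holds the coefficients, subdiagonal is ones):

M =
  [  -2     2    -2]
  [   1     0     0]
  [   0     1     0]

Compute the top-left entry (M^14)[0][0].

(M^14)[0][0] is the top entry after applying M 14 times to the unit state (1, 0, 0). Equivalently it is h_{16} for the auxiliary sequence (h_n) obeying the same recurrence with h_2 = 1 and h_i = 0 for 0 ≤ i < 2:
h_3 = -2·1 + 2·0 + -2·0 = -2
h_4 = -2·-2 + 2·1 + -2·0 = 6
h_5 = -2·6 + 2·-2 + -2·1 = -18
h_6 = -2·-18 + 2·6 + -2·-2 = 52
h_7 = -2·52 + 2·-18 + -2·6 = -152
h_8 = -2·-152 + 2·52 + -2·-18 = 444
h_9 = -2·444 + 2·-152 + -2·52 = -1296
h_10 = -2·-1296 + 2·444 + -2·-152 = 3784
h_11 = -2·3784 + 2·-1296 + -2·444 = -11048
h_12 = -2·-11048 + 2·3784 + -2·-1296 = 32256
h_13 = -2·32256 + 2·-11048 + -2·3784 = -94176
h_14 = -2·-94176 + 2·32256 + -2·-11048 = 274960
h_15 = -2·274960 + 2·-94176 + -2·32256 = -802784
h_16 = -2·-802784 + 2·274960 + -2·-94176 = 2343840

2343840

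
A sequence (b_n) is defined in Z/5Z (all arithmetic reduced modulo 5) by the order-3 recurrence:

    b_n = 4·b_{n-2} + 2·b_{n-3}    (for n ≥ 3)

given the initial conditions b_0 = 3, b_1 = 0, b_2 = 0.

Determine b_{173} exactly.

b_3 = 0·0 + 4·0 + 2·3 = 1
b_4 = 0·1 + 4·0 + 2·0 = 0
b_5 = 0·0 + 4·1 + 2·0 = 4
b_6 = 0·4 + 4·0 + 2·1 = 2
b_7 = 0·2 + 4·4 + 2·0 = 1
b_8 = 0·1 + 4·2 + 2·4 = 1
b_9 = 0·1 + 4·1 + 2·2 = 3
b_10 = 0·3 + 4·1 + 2·1 = 1
b_11 = 0·1 + 4·3 + 2·1 = 4
b_12 = 0·4 + 4·1 + 2·3 = 0
b_13 = 0·0 + 4·4 + 2·1 = 3
b_14 = 0·3 + 4·0 + 2·4 = 3
b_15 = 0·3 + 4·3 + 2·0 = 2
b_16 = 0·2 + 4·3 + 2·3 = 3
b_17 = 0·3 + 4·2 + 2·3 = 4
b_18 = 0·4 + 4·3 + 2·2 = 1
b_19 = 0·1 + 4·4 + 2·3 = 2
b_20 = 0·2 + 4·1 + 2·4 = 2
b_21 = 0·2 + 4·2 + 2·1 = 0
b_22 = 0·0 + 4·2 + 2·2 = 2
b_23 = 0·2 + 4·0 + 2·2 = 4
b_24 = 0·4 + 4·2 + 2·0 = 3
b_25 = 0·3 + 4·4 + 2·2 = 0
b_26 = 0·0 + 4·3 + 2·4 = 0
(b_24, b_25, b_26) = (3, 0, 0) = (b_0, b_1, b_2), so the sequence has period 24.
173 ≡ 5 (mod 24), hence b_173 = b_5 = 4.

4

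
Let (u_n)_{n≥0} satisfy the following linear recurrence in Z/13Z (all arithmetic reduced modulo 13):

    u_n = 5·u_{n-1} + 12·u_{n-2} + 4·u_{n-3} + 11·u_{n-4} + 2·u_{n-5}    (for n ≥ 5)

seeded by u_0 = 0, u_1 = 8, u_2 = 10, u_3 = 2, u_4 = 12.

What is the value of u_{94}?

7

u_5 = 5·12 + 12·2 + 4·10 + 11·8 + 2·0 = 4
u_6 = 5·4 + 12·12 + 4·2 + 11·10 + 2·8 = 12
u_7 = 5·12 + 12·4 + 4·12 + 11·2 + 2·10 = 3
u_8 = 5·3 + 12·12 + 4·4 + 11·12 + 2·2 = 12
u_9 = 5·12 + 12·3 + 4·12 + 11·4 + 2·12 = 4
u_10 = 5·4 + 12·12 + 4·3 + 11·12 + 2·4 = 4
u_11 = 5·4 + 12·4 + 4·12 + 11·3 + 2·12 = 4
u_12 = 5·4 + 12·4 + 4·4 + 11·12 + 2·3 = 1
u_13 = 5·1 + 12·4 + 4·4 + 11·4 + 2·12 = 7
u_14 = 5·7 + 12·1 + 4·4 + 11·4 + 2·4 = 11
u_15 = 5·11 + 12·7 + 4·1 + 11·4 + 2·4 = 0
u_16 = 5·0 + 12·11 + 4·7 + 11·1 + 2·4 = 10
u_17 = 5·10 + 12·0 + 4·11 + 11·7 + 2·1 = 4
u_18 = 5·4 + 12·10 + 4·0 + 11·11 + 2·7 = 2
u_19 = 5·2 + 12·4 + 4·10 + 11·0 + 2·11 = 3
u_20 = 5·3 + 12·2 + 4·4 + 11·10 + 2·0 = 9
u_21 = 5·9 + 12·3 + 4·2 + 11·4 + 2·10 = 10
u_22 = 5·10 + 12·9 + 4·3 + 11·2 + 2·4 = 5
u_23 = 5·5 + 12·10 + 4·9 + 11·3 + 2·2 = 10
u_24 = 5·10 + 12·5 + 4·10 + 11·9 + 2·3 = 8
u_25 = 5·8 + 12·10 + 4·5 + 11·10 + 2·9 = 9
u_26 = 5·9 + 12·8 + 4·10 + 11·5 + 2·10 = 9
u_27 = 5·9 + 12·9 + 4·8 + 11·10 + 2·5 = 6
u_28 = 5·6 + 12·9 + 4·9 + 11·8 + 2·10 = 9
u_29 = 5·9 + 12·6 + 4·9 + 11·9 + 2·8 = 8
u_30 = 5·8 + 12·9 + 4·6 + 11·9 + 2·9 = 3
u_31 = 5·3 + 12·8 + 4·9 + 11·6 + 2·9 = 10
u_32 = 5·10 + 12·3 + 4·8 + 11·9 + 2·6 = 8
u_33 = 5·8 + 12·10 + 4·3 + 11·8 + 2·9 = 5
u_34 = 5·5 + 12·8 + 4·10 + 11·3 + 2·8 = 2
u_35 = 5·2 + 12·5 + 4·8 + 11·10 + 2·3 = 10
u_36 = 5·10 + 12·2 + 4·5 + 11·8 + 2·10 = 7
u_37 = 5·7 + 12·10 + 4·2 + 11·5 + 2·8 = 0
u_38 = 5·0 + 12·7 + 4·10 + 11·2 + 2·5 = 0
u_39 = 5·0 + 12·0 + 4·7 + 11·10 + 2·2 = 12
u_40 = 5·12 + 12·0 + 4·0 + 11·7 + 2·10 = 1
u_41 = 5·1 + 12·12 + 4·0 + 11·0 + 2·7 = 7
u_42 = 5·7 + 12·1 + 4·12 + 11·0 + 2·0 = 4
u_43 = 5·4 + 12·7 + 4·1 + 11·12 + 2·0 = 6
u_44 = 5·6 + 12·4 + 4·7 + 11·1 + 2·12 = 11
u_45 = 5·11 + 12·6 + 4·4 + 11·7 + 2·1 = 1
u_46 = 5·1 + 12·11 + 4·6 + 11·4 + 2·7 = 11
u_47 = 5·11 + 12·1 + 4·11 + 11·6 + 2·4 = 3
u_48 = 5·3 + 12·11 + 4·1 + 11·11 + 2·6 = 11
u_49 = 5·11 + 12·3 + 4·11 + 11·1 + 2·11 = 12
u_50 = 5·12 + 12·11 + 4·3 + 11·11 + 2·1 = 2
u_51 = 5·2 + 12·12 + 4·11 + 11·3 + 2·11 = 6
u_52 = 5·6 + 12·2 + 4·12 + 11·11 + 2·3 = 8
u_53 = 5·8 + 12·6 + 4·2 + 11·12 + 2·11 = 1
u_54 = 5·1 + 12·8 + 4·6 + 11·2 + 2·12 = 2
u_55 = 5·2 + 12·1 + 4·8 + 11·6 + 2·2 = 7
u_56 = 5·7 + 12·2 + 4·1 + 11·8 + 2·6 = 7
u_57 = 5·7 + 12·7 + 4·2 + 11·1 + 2·8 = 11
u_58 = 5·11 + 12·7 + 4·7 + 11·2 + 2·1 = 9
u_59 = 5·9 + 12·11 + 4·7 + 11·7 + 2·2 = 0
u_60 = 5·0 + 12·9 + 4·11 + 11·7 + 2·7 = 9
u_61 = 5·9 + 12·0 + 4·9 + 11·11 + 2·7 = 8
u_62 = 5·8 + 12·9 + 4·0 + 11·9 + 2·11 = 9
u_63 = 5·9 + 12·8 + 4·9 + 11·0 + 2·9 = 0
u_64 = 5·0 + 12·9 + 4·8 + 11·9 + 2·0 = 5
u_65 = 5·5 + 12·0 + 4·9 + 11·8 + 2·9 = 11
u_66 = 5·11 + 12·5 + 4·0 + 11·9 + 2·8 = 9
u_67 = 5·9 + 12·11 + 4·5 + 11·0 + 2·9 = 7
u_68 = 5·7 + 12·9 + 4·11 + 11·5 + 2·0 = 8
u_69 = 5·8 + 12·7 + 4·9 + 11·11 + 2·5 = 5
u_70 = 5·5 + 12·8 + 4·7 + 11·9 + 2·11 = 10
u_71 = 5·10 + 12·5 + 4·8 + 11·7 + 2·9 = 3
u_72 = 5·3 + 12·10 + 4·5 + 11·8 + 2·7 = 10
u_73 = 5·10 + 12·3 + 4·10 + 11·5 + 2·8 = 2
u_74 = 5·2 + 12·10 + 4·3 + 11·10 + 2·5 = 2
u_75 = 5·2 + 12·2 + 4·10 + 11·3 + 2·10 = 10
u_76 = 5·10 + 12·2 + 4·2 + 11·10 + 2·3 = 3
u_77 = 5·3 + 12·10 + 4·2 + 11·2 + 2·10 = 3
u_78 = 5·3 + 12·3 + 4·10 + 11·2 + 2·2 = 0
u_79 = 5·0 + 12·3 + 4·3 + 11·10 + 2·2 = 6
u_80 = 5·6 + 12·0 + 4·3 + 11·3 + 2·10 = 4
u_81 = 5·4 + 12·6 + 4·0 + 11·3 + 2·3 = 1
u_82 = 5·1 + 12·4 + 4·6 + 11·0 + 2·3 = 5
u_83 = 5·5 + 12·1 + 4·4 + 11·6 + 2·0 = 2
u_84 = 5·2 + 12·5 + 4·1 + 11·4 + 2·6 = 0
u_85 = 5·0 + 12·2 + 4·5 + 11·1 + 2·4 = 11
u_86 = 5·11 + 12·0 + 4·2 + 11·5 + 2·1 = 3
u_87 = 5·3 + 12·11 + 4·0 + 11·2 + 2·5 = 10
u_88 = 5·10 + 12·3 + 4·11 + 11·0 + 2·2 = 4
u_89 = 5·4 + 12·10 + 4·3 + 11·11 + 2·0 = 0
u_90 = 5·0 + 12·4 + 4·10 + 11·3 + 2·11 = 0
u_91 = 5·0 + 12·0 + 4·4 + 11·10 + 2·3 = 2
u_92 = 5·2 + 12·0 + 4·0 + 11·4 + 2·10 = 9
u_93 = 5·9 + 12·2 + 4·0 + 11·0 + 2·4 = 12
u_94 = 5·12 + 12·9 + 4·2 + 11·0 + 2·0 = 7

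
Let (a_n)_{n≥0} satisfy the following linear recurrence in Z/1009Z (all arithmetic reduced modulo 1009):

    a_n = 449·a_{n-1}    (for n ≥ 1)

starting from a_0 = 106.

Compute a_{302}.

a_1 = 449·106 = 171
a_2 = 449·171 = 95
a_3 = 449·95 = 277
a_4 = 449·277 = 266
a_5 = 449·266 = 372
a_6 = 449·372 = 543
a_7 = 449·543 = 638
a_8 = 449·638 = 915
a_9 = 449·915 = 172
a_10 = 449·172 = 544
a_11 = 449·544 = 78
a_12 = 449·78 = 716
a_13 = 449·716 = 622
a_14 = 449·622 = 794
a_15 = 449·794 = 329
a_16 = 449·329 = 407
a_17 = 449·407 = 114
a_18 = 449·114 = 736
a_19 = 449·736 = 521
a_20 = 449·521 = 850
a_21 = 449·850 = 248
a_22 = 449·248 = 362
a_23 = 449·362 = 89
a_24 = 449·89 = 610
a_25 = 449·610 = 451
a_26 = 449·451 = 699
a_27 = 449·699 = 52
a_28 = 449·52 = 141
a_29 = 449·141 = 751
a_30 = 449·751 = 193
a_31 = 449·193 = 892
a_32 = 449·892 = 944
a_33 = 449·944 = 76
a_34 = 449·76 = 827
a_35 = 449·827 = 11
a_36 = 449·11 = 903
a_37 = 449·903 = 838
a_38 = 449·838 = 914
a_39 = 449·914 = 732
a_40 = 449·732 = 743
a_41 = 449·743 = 637
a_42 = 449·637 = 466
a_43 = 449·466 = 371
a_44 = 449·371 = 94
a_45 = 449·94 = 837
a_46 = 449·837 = 465
a_47 = 449·465 = 931
a_48 = 449·931 = 293
a_49 = 449·293 = 387
a_50 = 449·387 = 215
a_51 = 449·215 = 680
a_52 = 449·680 = 602
a_53 = 449·602 = 895
a_54 = 449·895 = 273
a_55 = 449·273 = 488
a_56 = 449·488 = 159
a_57 = 449·159 = 761
a_58 = 449·761 = 647
a_59 = 449·647 = 920
a_60 = 449·920 = 399
a_61 = 449·399 = 558
a_62 = 449·558 = 310
a_63 = 449·310 = 957
a_64 = 449·957 = 868
a_65 = 449·868 = 258
a_66 = 449·258 = 816
a_67 = 449·816 = 117
a_68 = 449·117 = 65
a_69 = 449·65 = 933
a_70 = 449·933 = 182
a_71 = 449·182 = 998
a_72 = 449·998 = 106
(a_72) = (106) = (a_0), so the sequence has period 72.
302 ≡ 14 (mod 72), hence a_302 = a_14 = 794.

794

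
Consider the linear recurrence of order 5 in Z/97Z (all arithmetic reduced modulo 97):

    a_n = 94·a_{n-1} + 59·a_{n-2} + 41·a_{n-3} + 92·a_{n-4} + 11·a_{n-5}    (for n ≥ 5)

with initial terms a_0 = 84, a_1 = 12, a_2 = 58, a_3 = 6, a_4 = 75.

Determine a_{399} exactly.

39

a_5 = 94·75 + 59·6 + 41·58 + 92·12 + 11·84 = 73
a_6 = 94·73 + 59·75 + 41·6 + 92·58 + 11·12 = 26
a_7 = 94·26 + 59·73 + 41·75 + 92·6 + 11·58 = 55
a_8 = 94·55 + 59·26 + 41·73 + 92·75 + 11·6 = 76
a_9 = 94·76 + 59·55 + 41·26 + 92·73 + 11·75 = 81
a_10 = 94·81 + 59·76 + 41·55 + 92·26 + 11·73 = 88
Continuing the recurrence:
  a_11 = 76;  a_12 = 71;  a_13 = 65;  a_14 = 92;  a_15 = 74;  a_16 = 10
  a_17 = 28;  a_18 = 12;  a_19 = 49;  a_20 = 48;  a_21 = 8;  a_22 = 21
  a_23 = 33;  a_24 = 21;  a_25 = 32;  a_26 = 54;  a_27 = 34;  a_28 = 95
  a_29 = 29;  a_30 = 10;  a_31 = 83;  a_32 = 71;  a_33 = 77;  a_34 = 64
  a_35 = 70;  a_36 = 6;  a_37 = 51;  a_38 = 9;  a_39 = 90;  a_40 = 85
  a_41 = 94;  a_42 = 15;  a_43 = 2;  a_44 = 60;  a_45 = 48;  a_46 = 72
  a_47 = 90;  a_48 = 42;  a_49 = 20;  a_50 = 68;  a_51 = 33;  a_52 = 81
  a_53 = 4;  a_54 = 83;  a_55 = 11;  a_56 = 39;  a_57 = 53;  a_58 = 88
  a_59 = 82;  a_60 = 61;  a_61 = 85;  a_62 = 59;  a_63 = 40;  a_64 = 71
  a_65 = 59;  a_66 = 84;  a_67 = 90;  a_68 = 12;  a_69 = 86;  a_70 = 4
  a_71 = 14;  a_72 = 91;  a_73 = 31;  a_74 = 83;  a_75 = 47;  a_76 = 3
  a_77 = 29;  a_78 = 3;  a_79 = 78;  a_80 = 82;  a_81 = 2;  a_82 = 89
  a_83 = 43;  a_84 = 26;  a_85 = 16;  a_86 = 13;  a_87 = 19;  a_88 = 60
  a_89 = 31;  a_90 = 69;  a_91 = 56;  a_92 = 39;  a_93 = 22;  a_94 = 65
  a_95 = 77;  a_96 = 77;  a_97 = 21;  a_98 = 85;  a_99 = 9;  a_100 = 6
  a_101 = 84;  a_102 = 83;  a_103 = 23;  a_104 = 96;  a_105 = 44;  a_106 = 0
  a_107 = 55;  a_108 = 54;  a_109 = 39;  a_110 = 85;  a_111 = 8;  a_112 = 38
  a_113 = 71;  a_114 = 33;  a_115 = 44;  a_116 = 65;  a_117 = 34;  a_118 = 42
  a_119 = 32;  a_120 = 55;  a_121 = 13;  a_122 = 26;  a_123 = 45;  a_124 = 69
  a_125 = 77;  a_126 = 72;  a_127 = 39;  a_128 = 66;  a_129 = 94;  a_130 = 72
  a_131 = 0;  a_132 = 53;  a_133 = 42;  a_134 = 86;  a_135 = 44;  a_136 = 94
  a_137 = 5;  a_138 = 92;  a_139 = 40;  a_140 = 95;  a_141 = 66;  a_142 = 46
  a_143 = 24;  a_144 = 75;  a_145 = 9;  a_146 = 58;  a_147 = 35;  a_148 = 83
  a_149 = 27;  a_150 = 46;  a_151 = 83;  a_152 = 50;  a_153 = 39;  a_154 = 95
  a_155 = 83;  a_156 = 52;  a_157 = 67;  a_158 = 16;  a_159 = 71;  a_160 = 57
  a_161 = 61;  a_162 = 55;  a_163 = 63;  a_164 = 39;  a_165 = 66;  a_166 = 38
  a_167 = 43;  a_168 = 79;  a_169 = 77;  a_170 = 36;  a_171 = 20;  a_172 = 61
  a_173 = 47;  a_174 = 95;  a_175 = 47;  a_176 = 31;  a_177 = 27;  a_178 = 31
  a_179 = 89;  a_180 = 24;  a_181 = 60;  a_182 = 80;  a_183 = 9;  a_184 = 58
  a_185 = 12;  a_186 = 38;  a_187 = 24;  a_188 = 46;  a_189 = 19;  a_190 = 91
  a_191 = 25;  a_192 = 93;  a_193 = 3;  a_194 = 49;  a_195 = 63;  a_196 = 16
  a_197 = 90;  a_198 = 38;  a_199 = 62;  a_200 = 54;  a_201 = 27;  a_202 = 45
  a_203 = 94;  a_204 = 12;  a_205 = 54;  a_206 = 10;  a_207 = 84;  a_208 = 34
  a_209 = 82;  a_210 = 25;  a_211 = 27;  a_212 = 78;  a_213 = 20;  a_214 = 24
  a_215 = 81;  a_216 = 57;  a_217 = 45;  a_218 = 53;  a_219 = 36;  a_220 = 38
  a_221 = 26;  a_222 = 87;  a_223 = 33;  a_224 = 1;  a_225 = 76;  a_226 = 65
  a_227 = 78;  a_228 = 91;  a_229 = 29;  a_230 = 67;  a_231 = 37;  a_232 = 2
  a_233 = 57;  a_234 = 90;  a_235 = 41;  a_236 = 64;  a_237 = 28;  a_238 = 21
  a_239 = 51;  a_240 = 37;  a_241 = 55;  a_242 = 44;  a_243 = 47;  a_244 = 42
  a_245 = 24;  a_246 = 62;  a_247 = 0;  a_248 = 2;  a_249 = 65;  a_250 = 71
  a_251 = 21;  a_252 = 88;  a_253 = 91;  a_254 = 29;  a_255 = 60;  a_256 = 9
  a_257 = 74;  a_258 = 36;  a_259 = 87;  a_260 = 80;  a_261 = 84;  a_262 = 36
  a_263 = 38;  a_264 = 94;  a_265 = 16;  a_266 = 40;  a_267 = 34;  a_268 = 49
  a_269 = 88;  a_270 = 20;  a_271 = 39;  a_272 = 47;  a_273 = 72;  a_274 = 77
  a_275 = 52;  a_276 = 64;  a_277 = 79;  a_278 = 64;  a_279 = 17;  a_280 = 38
  a_281 = 39;  a_282 = 73;  a_283 = 88;  a_284 = 13;  a_285 = 27;  a_286 = 90
  a_287 = 85;  a_288 = 81;  a_289 = 31;  a_290 = 64;  a_291 = 91;  a_292 = 66
  a_293 = 92;  a_294 = 95;  a_295 = 47;  a_296 = 13;  a_297 = 8;  a_298 = 6
  a_299 = 51;  a_300 = 11;  a_301 = 27;  a_302 = 1;  a_303 = 9;  a_304 = 93
  a_305 = 85;  a_306 = 73;  a_307 = 39;  a_308 = 34;  a_309 = 67;  a_310 = 94
  a_311 = 47;  a_312 = 69;  a_313 = 57;  a_314 = 80;  a_315 = 58;  a_316 = 71
  a_317 = 76;  a_318 = 67;  a_319 = 24;  a_320 = 5;  a_321 = 87;  a_322 = 64
  a_323 = 40;  a_324 = 90;  a_325 = 66;  a_326 = 17;  a_327 = 83;  a_328 = 55
  a_329 = 75;  a_330 = 80;  a_331 = 4;  a_332 = 79;  a_333 = 17;  a_334 = 58
  a_335 = 78;  a_336 = 42;  a_337 = 72;  a_338 = 22;  a_339 = 41;  a_340 = 22
  a_341 = 59;  a_342 = 89;  a_343 = 79;  a_344 = 14;  a_345 = 67;  a_346 = 91
  a_347 = 85;  a_348 = 27;  a_349 = 45;  a_350 = 84;  a_351 = 12;  a_352 = 96
  a_353 = 56;  a_354 = 49;  a_355 = 3;  a_356 = 77;  a_357 = 15;  a_358 = 45
  a_359 = 66;  a_360 = 4;  a_361 = 0;  a_362 = 69;  a_363 = 25;  a_364 = 46
  a_365 = 39;  a_366 = 76;  a_367 = 34;  a_368 = 12;  a_369 = 62;  a_370 = 25
  a_371 = 85;  a_372 = 2;  a_373 = 36;  a_374 = 75;  a_375 = 85;  a_376 = 72
  a_377 = 53;  a_378 = 29;  a_379 = 87;  a_380 = 27;  a_381 = 75;  a_382 = 38
  a_383 = 64;  a_384 = 30;  a_385 = 25;  a_386 = 7;  a_387 = 66;  a_388 = 48
  a_389 = 71;  a_390 = 36;  a_391 = 73;  a_392 = 64;  a_393 = 41;  a_394 = 69
  a_395 = 17;  a_396 = 73;  a_397 = 38
a_398 = 94·38 + 59·73 + 41·17 + 92·69 + 11·41 = 49
a_399 = 94·49 + 59·38 + 41·73 + 92·17 + 11·69 = 39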